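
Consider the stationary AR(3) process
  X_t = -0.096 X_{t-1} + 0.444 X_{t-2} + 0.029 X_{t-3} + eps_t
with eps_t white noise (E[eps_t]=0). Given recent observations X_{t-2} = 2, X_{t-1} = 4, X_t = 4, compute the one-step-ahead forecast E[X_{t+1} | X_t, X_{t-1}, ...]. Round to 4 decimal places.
E[X_{t+1} \mid \mathcal F_t] = 1.4500

For an AR(p) model X_t = c + sum_i phi_i X_{t-i} + eps_t, the
one-step-ahead conditional mean is
  E[X_{t+1} | X_t, ...] = c + sum_i phi_i X_{t+1-i}.
Substitute known values:
  E[X_{t+1} | ...] = (-0.096) * (4) + (0.444) * (4) + (0.029) * (2)
                   = 1.4500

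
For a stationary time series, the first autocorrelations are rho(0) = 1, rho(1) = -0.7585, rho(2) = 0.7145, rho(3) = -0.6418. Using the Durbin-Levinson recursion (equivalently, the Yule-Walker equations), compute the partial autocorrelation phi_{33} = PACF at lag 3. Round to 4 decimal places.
\phi_{33} = -0.0762

The PACF at lag k is phi_{kk}, the last component of the solution
to the Yule-Walker system G_k phi = r_k where
  (G_k)_{ij} = rho(|i - j|), (r_k)_i = rho(i), i,j = 1..k.
Equivalently, Durbin-Levinson gives phi_{kk} iteratively:
  phi_{11} = rho(1)
  phi_{kk} = [rho(k) - sum_{j=1..k-1} phi_{k-1,j} rho(k-j)]
            / [1 - sum_{j=1..k-1} phi_{k-1,j} rho(j)],
  phi_{k,j} = phi_{k-1,j} - phi_{kk} phi_{k-1,k-j},  j = 1..k-1.
Step k = 1:
  phi_11 = rho(1) = -0.7585.
Step k = 2:
  phi_22 = [rho(2) - phi_11 rho(1)] / [1 - phi_11 rho(1)] = [0.7145 - (-0.7585)(-0.7585)] / [1 - (-0.7585)(-0.7585)]
         = 0.13917775 / 0.42467775 = 0.327726.
  Update: phi_21 = phi_11 - phi_22 phi_11 = -0.7585 - (0.327726)(-0.7585) = -0.50992.
Step k = 3:
  phi_33 = [rho(3) - phi_21 rho(2) - phi_22 rho(1)] / [1 - phi_21 rho(1) - phi_22 rho(2)]
    numerator   = -0.6418 - (-0.50992)(0.7145) - (0.327726)(-0.7585) = -0.02888221
    denominator = 1 - (-0.50992)(-0.7585) - (0.327726)(0.7145) = 0.37906565
  phi_33 = -0.02888221 / 0.37906565 = -0.0762.
Therefore phi_{33} = -0.0762.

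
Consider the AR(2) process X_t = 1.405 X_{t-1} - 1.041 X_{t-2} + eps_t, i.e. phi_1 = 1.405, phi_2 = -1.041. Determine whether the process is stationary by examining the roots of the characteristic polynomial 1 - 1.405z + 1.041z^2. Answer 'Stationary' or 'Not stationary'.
\text{Not stationary}

The AR(p) characteristic polynomial is P(z) = 1 - 1.405z + 1.041z^2.
Stationarity requires all roots to lie outside the unit circle, i.e. |z| > 1 for every root.
Set 1 + (-1.405) z + (1.041) z^2 = 0, i.e. a z^2 + b z + c = 0 with a = 1.041, b = -1.405, c = 1.
Discriminant D = b^2 - 4ac = (-1.405)^2 - 4*(1.041)*1 = 1.974025 - (4.164) = -2.189975.
D < 0, so the roots are the complex-conjugate pair z = (-b +/- i sqrt(-D)) / (2a) = 0.6748 +/- 0.7108i.
For a conjugate pair |z|^2 = z * conj(z) = (product of roots) = c/a = 1/(1.041) = 0.960615, so |z| = sqrt(0.960615) = 0.9801 for both roots.
Moduli of all roots: 0.9801, 0.9801.
All moduli strictly greater than 1? No.
Verdict: Not stationary.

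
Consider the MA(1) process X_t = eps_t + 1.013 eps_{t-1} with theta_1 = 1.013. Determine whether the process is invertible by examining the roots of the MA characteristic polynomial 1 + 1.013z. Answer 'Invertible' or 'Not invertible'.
\text{Not invertible}

The MA(q) characteristic polynomial is P(z) = 1 + 1.013z.
Invertibility requires all roots to lie outside the unit circle, i.e. |z| > 1 for every root.
This is linear in z: 1 + (1.013) z = 0  =>  z = -1/(1.013) = -0.987167,  |z| = 0.987167.
Moduli of all roots: 0.9872.
All moduli strictly greater than 1? No.
Verdict: Not invertible.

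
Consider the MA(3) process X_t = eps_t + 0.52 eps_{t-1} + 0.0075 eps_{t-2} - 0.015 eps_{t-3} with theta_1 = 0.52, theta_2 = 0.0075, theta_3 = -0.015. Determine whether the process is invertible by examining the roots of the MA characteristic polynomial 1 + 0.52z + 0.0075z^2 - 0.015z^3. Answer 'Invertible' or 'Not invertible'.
\text{Invertible}

The MA(q) characteristic polynomial is P(z) = 1 + 0.52z + 0.0075z^2 - 0.015z^3.
Invertibility requires all roots to lie outside the unit circle, i.e. |z| > 1 for every root.
Degree 3: look for a simple real root z0 first, then factor out (1 - z/z0) and solve the remaining quadratic.
Testing z0 = -4: P(-4) = 1 + (0.52)(-4) + (0.0075)(-4)^2 + (-0.015)(-4)^3
  = 1 + (-2.08) + (0.12) + (0.96) = 0.  So z_0 = -4 is a root, |z_0| = 4.
Divide out the factor (1 + 0.25 z) = (1 - z/z0) (since 1/z0 = -0.25):
  P(z) = (1 + 0.25 z)(1 + (0.27) z + (-0.06) z^2)
  [check: z-coef 0.27 - (-0.25) = 0.52; z^2-coef -0.06 - (-0.25)(0.27) = 0.0075; z^3-coef -(-0.25)(-0.06) = -0.015.]
Remaining roots from the quadratic factor 1 + (0.27) z + (-0.06) z^2:
  Set 1 + (0.27) z + (-0.06) z^2 = 0, i.e. a z^2 + b z + c = 0 with a = -0.06, b = 0.27, c = 1.
  Discriminant D = b^2 - 4ac = (0.27)^2 - 4*(-0.06)*1 = 0.0729 - (-0.24) = 0.3129.
  D >= 0, so the roots are real: z = (-b +/- sqrt(D)) / (2a) = (-0.27 +/- 0.559375) / (-0.12).
    z_1 = (-0.27 + 0.559375) / (-0.12) = -2.4115,   |z_1| = 2.4115.
    z_2 = (-0.27 - 0.559375) / (-0.12) = 6.9115,   |z_2| = 6.9115.
Moduli of all roots: 4.0000, 2.4115, 6.9115.
All moduli strictly greater than 1? Yes.
Verdict: Invertible.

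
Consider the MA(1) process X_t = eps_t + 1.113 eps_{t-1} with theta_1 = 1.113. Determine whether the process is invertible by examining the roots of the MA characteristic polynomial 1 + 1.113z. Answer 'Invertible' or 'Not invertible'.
\text{Not invertible}

The MA(q) characteristic polynomial is P(z) = 1 + 1.113z.
Invertibility requires all roots to lie outside the unit circle, i.e. |z| > 1 for every root.
This is linear in z: 1 + (1.113) z = 0  =>  z = -1/(1.113) = -0.898473,  |z| = 0.898473.
Moduli of all roots: 0.8985.
All moduli strictly greater than 1? No.
Verdict: Not invertible.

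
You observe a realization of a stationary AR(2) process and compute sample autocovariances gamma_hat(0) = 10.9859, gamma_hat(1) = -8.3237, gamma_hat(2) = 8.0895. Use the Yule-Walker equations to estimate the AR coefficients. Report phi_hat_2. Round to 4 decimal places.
\hat\phi_{2} = 0.3810

The Yule-Walker equations for an AR(p) process read, in matrix form,
  Gamma_p phi = r_p,   with   (Gamma_p)_{ij} = gamma(|i - j|),
                       (r_p)_i = gamma(i),   i,j = 1..p.
Substitute the sample gammas (Toeplitz matrix and right-hand side of size 2):
  Gamma_p = [[10.9859, -8.3237], [-8.3237, 10.9859]]
  r_p     = [-8.3237, 8.0895]
Written out:
  10.9859 phi_1 - 8.3237 phi_2 = -8.3237
  -8.3237 phi_1 + 10.9859 phi_2 = 8.0895
Solve by Cramer's rule:
  det = gamma(0)^2 - gamma(1)^2 = (10.9859)^2 - (-8.3237)^2 = 120.68999881 - 69.28398169 = 51.40601712
  phi_hat_1 = [gamma(1) gamma(0) - gamma(1) gamma(2)] / det = [(-8.3237)(10.9859) - (-8.3237)(8.0895)] / 51.40601712 = -24.10876468 / 51.40601712 = -0.469
  phi_hat_2 = [gamma(0) gamma(2) - gamma(1)^2] / det = [(10.9859)(8.0895) - (-8.3237)^2] / 51.40601712 = 19.58645636 / 51.40601712 = 0.381
So phi_hat = [-0.4690, 0.3810].
Therefore phi_hat_2 = 0.3810.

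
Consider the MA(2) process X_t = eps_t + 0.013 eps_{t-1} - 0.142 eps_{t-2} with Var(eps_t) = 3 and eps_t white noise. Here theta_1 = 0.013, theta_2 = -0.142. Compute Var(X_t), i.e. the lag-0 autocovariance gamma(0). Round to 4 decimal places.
\gamma(0) = 3.0610

For an MA(q) process X_t = eps_t + sum_i theta_i eps_{t-i} with
Var(eps_t) = sigma^2, the variance is
  gamma(0) = sigma^2 * (1 + sum_i theta_i^2).
  sum_i theta_i^2 = (0.013)^2 + (-0.142)^2 = 0.000169 + 0.020164 = 0.020333.
  gamma(0) = 3 * (1 + 0.020333) = 3 * 1.020333 = 3.060999, which rounds to 3.0610.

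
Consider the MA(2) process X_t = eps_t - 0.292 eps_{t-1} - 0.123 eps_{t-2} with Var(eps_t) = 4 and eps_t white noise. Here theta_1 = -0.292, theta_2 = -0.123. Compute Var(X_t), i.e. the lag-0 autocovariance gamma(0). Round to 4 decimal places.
\gamma(0) = 4.4016

For an MA(q) process X_t = eps_t + sum_i theta_i eps_{t-i} with
Var(eps_t) = sigma^2, the variance is
  gamma(0) = sigma^2 * (1 + sum_i theta_i^2).
  sum_i theta_i^2 = (-0.292)^2 + (-0.123)^2 = 0.085264 + 0.015129 = 0.100393.
  gamma(0) = 4 * (1 + 0.100393) = 4 * 1.100393 = 4.401572, which rounds to 4.4016.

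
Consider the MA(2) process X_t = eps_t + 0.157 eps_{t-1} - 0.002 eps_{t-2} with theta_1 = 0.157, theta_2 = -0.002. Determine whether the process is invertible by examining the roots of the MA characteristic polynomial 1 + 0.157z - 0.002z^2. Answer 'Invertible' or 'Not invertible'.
\text{Invertible}

The MA(q) characteristic polynomial is P(z) = 1 + 0.157z - 0.002z^2.
Invertibility requires all roots to lie outside the unit circle, i.e. |z| > 1 for every root.
Set 1 + (0.157) z + (-0.002) z^2 = 0, i.e. a z^2 + b z + c = 0 with a = -0.002, b = 0.157, c = 1.
Discriminant D = b^2 - 4ac = (0.157)^2 - 4*(-0.002)*1 = 0.024649 - (-0.008) = 0.032649.
D >= 0, so the roots are real: z = (-b +/- sqrt(D)) / (2a) = (-0.157 +/- 0.18069) / (-0.004).
  z_1 = (-0.157 + 0.18069) / (-0.004) = -5.9226,   |z_1| = 5.9226.
  z_2 = (-0.157 - 0.18069) / (-0.004) = 84.4226,   |z_2| = 84.4226.
Moduli of all roots: 5.9226, 84.4226.
All moduli strictly greater than 1? Yes.
Verdict: Invertible.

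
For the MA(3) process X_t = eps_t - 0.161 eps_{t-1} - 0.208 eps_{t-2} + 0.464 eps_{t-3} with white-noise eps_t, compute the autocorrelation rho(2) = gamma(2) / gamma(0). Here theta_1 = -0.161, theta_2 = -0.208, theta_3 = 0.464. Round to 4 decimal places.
\rho(2) = -0.2201

For an MA(q) process with theta_0 = 1, the autocovariance is
  gamma(k) = sigma^2 * sum_{i=0..q-k} theta_i * theta_{i+k},
and rho(k) = gamma(k) / gamma(0). Sigma^2 cancels.
  numerator   = (1)*(-0.208) + (-0.161)*(0.464) = -0.282704.
  denominator = (1)^2 + (-0.161)^2 + (-0.208)^2 + (0.464)^2 = 1.284481.
  rho(2) = -0.282704 / 1.284481 = -0.2201.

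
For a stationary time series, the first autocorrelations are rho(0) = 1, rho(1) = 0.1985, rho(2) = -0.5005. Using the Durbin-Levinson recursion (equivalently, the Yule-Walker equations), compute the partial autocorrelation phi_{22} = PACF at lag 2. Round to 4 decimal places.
\phi_{22} = -0.5620

The PACF at lag k is phi_{kk}, the last component of the solution
to the Yule-Walker system G_k phi = r_k where
  (G_k)_{ij} = rho(|i - j|), (r_k)_i = rho(i), i,j = 1..k.
Equivalently, Durbin-Levinson gives phi_{kk} iteratively:
  phi_{11} = rho(1)
  phi_{kk} = [rho(k) - sum_{j=1..k-1} phi_{k-1,j} rho(k-j)]
            / [1 - sum_{j=1..k-1} phi_{k-1,j} rho(j)],
  phi_{k,j} = phi_{k-1,j} - phi_{kk} phi_{k-1,k-j},  j = 1..k-1.
Step k = 1:
  phi_11 = rho(1) = 0.1985.
Step k = 2:
  phi_22 = [rho(2) - phi_11 rho(1)] / [1 - phi_11 rho(1)] = [-0.5005 - (0.1985)(0.1985)] / [1 - (0.1985)(0.1985)]
         = -0.53990225 / 0.96059775 = -0.562.
Therefore phi_{22} = -0.5620.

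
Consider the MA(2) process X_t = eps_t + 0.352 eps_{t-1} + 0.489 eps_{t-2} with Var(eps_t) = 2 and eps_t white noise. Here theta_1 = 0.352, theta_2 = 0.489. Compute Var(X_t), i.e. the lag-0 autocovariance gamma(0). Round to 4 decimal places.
\gamma(0) = 2.7261

For an MA(q) process X_t = eps_t + sum_i theta_i eps_{t-i} with
Var(eps_t) = sigma^2, the variance is
  gamma(0) = sigma^2 * (1 + sum_i theta_i^2).
  sum_i theta_i^2 = (0.352)^2 + (0.489)^2 = 0.123904 + 0.239121 = 0.363025.
  gamma(0) = 2 * (1 + 0.363025) = 2 * 1.363025 = 2.72605, which rounds to 2.7261.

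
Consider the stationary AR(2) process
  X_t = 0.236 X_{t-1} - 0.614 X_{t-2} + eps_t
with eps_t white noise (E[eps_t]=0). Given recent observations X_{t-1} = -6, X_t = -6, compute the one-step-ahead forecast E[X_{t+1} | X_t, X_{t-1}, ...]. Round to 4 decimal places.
E[X_{t+1} \mid \mathcal F_t] = 2.2680

For an AR(p) model X_t = c + sum_i phi_i X_{t-i} + eps_t, the
one-step-ahead conditional mean is
  E[X_{t+1} | X_t, ...] = c + sum_i phi_i X_{t+1-i}.
Substitute known values:
  E[X_{t+1} | ...] = (0.236) * (-6) + (-0.614) * (-6)
                   = 2.2680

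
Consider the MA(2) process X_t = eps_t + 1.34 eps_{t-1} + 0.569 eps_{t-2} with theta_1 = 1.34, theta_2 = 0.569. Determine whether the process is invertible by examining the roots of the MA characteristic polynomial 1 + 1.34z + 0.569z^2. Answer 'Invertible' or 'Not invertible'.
\text{Invertible}

The MA(q) characteristic polynomial is P(z) = 1 + 1.34z + 0.569z^2.
Invertibility requires all roots to lie outside the unit circle, i.e. |z| > 1 for every root.
Set 1 + (1.34) z + (0.569) z^2 = 0, i.e. a z^2 + b z + c = 0 with a = 0.569, b = 1.34, c = 1.
Discriminant D = b^2 - 4ac = (1.34)^2 - 4*(0.569)*1 = 1.7956 - (2.276) = -0.4804.
D < 0, so the roots are the complex-conjugate pair z = (-b +/- i sqrt(-D)) / (2a) = -1.1775 +/- 0.6091i.
For a conjugate pair |z|^2 = z * conj(z) = (product of roots) = c/a = 1/(0.569) = 1.757469, so |z| = sqrt(1.757469) = 1.3257 for both roots.
Moduli of all roots: 1.3257, 1.3257.
All moduli strictly greater than 1? Yes.
Verdict: Invertible.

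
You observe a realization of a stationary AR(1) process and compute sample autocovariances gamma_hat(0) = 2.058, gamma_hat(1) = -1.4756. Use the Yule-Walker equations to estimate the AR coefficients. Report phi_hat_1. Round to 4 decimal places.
\hat\phi_{1} = -0.7170

The Yule-Walker equations for an AR(p) process read, in matrix form,
  Gamma_p phi = r_p,   with   (Gamma_p)_{ij} = gamma(|i - j|),
                       (r_p)_i = gamma(i),   i,j = 1..p.
Substitute the sample gammas (Toeplitz matrix and right-hand side of size 1):
  Gamma_p = [[2.058]]
  r_p     = [-1.4756]
With p = 1 this is the single equation gamma(0) phi_1 = gamma(1):
  phi_hat_1 = gamma(1) / gamma(0) = -1.4756 / 2.058 = -0.7170.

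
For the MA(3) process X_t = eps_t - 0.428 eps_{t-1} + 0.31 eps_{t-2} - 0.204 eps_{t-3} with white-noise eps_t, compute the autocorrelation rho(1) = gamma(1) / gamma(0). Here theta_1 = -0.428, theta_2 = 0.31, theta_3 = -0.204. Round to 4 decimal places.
\rho(1) = -0.4723

For an MA(q) process with theta_0 = 1, the autocovariance is
  gamma(k) = sigma^2 * sum_{i=0..q-k} theta_i * theta_{i+k},
and rho(k) = gamma(k) / gamma(0). Sigma^2 cancels.
  numerator   = (1)*(-0.428) + (-0.428)*(0.31) + (0.31)*(-0.204) = -0.62392.
  denominator = (1)^2 + (-0.428)^2 + (0.31)^2 + (-0.204)^2 = 1.3209.
  rho(1) = -0.62392 / 1.3209 = -0.4723.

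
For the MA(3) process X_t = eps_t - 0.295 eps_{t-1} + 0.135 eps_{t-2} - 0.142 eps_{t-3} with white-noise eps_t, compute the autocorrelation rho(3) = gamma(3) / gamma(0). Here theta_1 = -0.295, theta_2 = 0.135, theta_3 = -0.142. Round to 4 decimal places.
\rho(3) = -0.1262

For an MA(q) process with theta_0 = 1, the autocovariance is
  gamma(k) = sigma^2 * sum_{i=0..q-k} theta_i * theta_{i+k},
and rho(k) = gamma(k) / gamma(0). Sigma^2 cancels.
  numerator   = (1)*(-0.142) = -0.142.
  denominator = (1)^2 + (-0.295)^2 + (0.135)^2 + (-0.142)^2 = 1.125414.
  rho(3) = -0.142 / 1.125414 = -0.1262.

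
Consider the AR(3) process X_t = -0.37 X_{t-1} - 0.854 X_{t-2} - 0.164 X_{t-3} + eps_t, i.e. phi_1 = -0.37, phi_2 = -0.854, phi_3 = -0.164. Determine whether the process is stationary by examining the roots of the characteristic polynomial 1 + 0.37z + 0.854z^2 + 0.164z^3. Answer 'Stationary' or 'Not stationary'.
\text{Stationary}

The AR(p) characteristic polynomial is P(z) = 1 + 0.37z + 0.854z^2 + 0.164z^3.
Stationarity requires all roots to lie outside the unit circle, i.e. |z| > 1 for every root.
Degree 3: look for a simple real root z0 first, then factor out (1 - z/z0) and solve the remaining quadratic.
Testing z0 = -5: P(-5) = 1 + (0.37)(-5) + (0.854)(-5)^2 + (0.164)(-5)^3
  = 1 + (-1.85) + (21.35) + (-20.5) = 0.  So z_0 = -5 is a root, |z_0| = 5.
Divide out the factor (1 + 0.2 z) = (1 - z/z0) (since 1/z0 = -0.2):
  P(z) = (1 + 0.2 z)(1 + (0.17) z + (0.82) z^2)
  [check: z-coef 0.17 - (-0.2) = 0.37; z^2-coef 0.82 - (-0.2)(0.17) = 0.854; z^3-coef -(-0.2)(0.82) = 0.164.]
Remaining roots from the quadratic factor 1 + (0.17) z + (0.82) z^2:
  Set 1 + (0.17) z + (0.82) z^2 = 0, i.e. a z^2 + b z + c = 0 with a = 0.82, b = 0.17, c = 1.
  Discriminant D = b^2 - 4ac = (0.17)^2 - 4*(0.82)*1 = 0.0289 - (3.28) = -3.2511.
  D < 0, so the roots are the complex-conjugate pair z = (-b +/- i sqrt(-D)) / (2a) = -0.1037 +/- 1.0994i.
  For a conjugate pair |z|^2 = z * conj(z) = (product of roots) = c/a = 1/(0.82) = 1.219512, so |z| = sqrt(1.219512) = 1.1043 for both roots.
Moduli of all roots: 5.0000, 1.1043, 1.1043.
All moduli strictly greater than 1? Yes.
Verdict: Stationary.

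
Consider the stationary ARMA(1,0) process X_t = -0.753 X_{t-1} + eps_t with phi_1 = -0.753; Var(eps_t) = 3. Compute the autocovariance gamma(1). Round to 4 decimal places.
\gamma(1) = -5.2172

Multiply the model equation by X_{t-k} and take expectations. With theta_0 = psi_0 = 1 and psi_j the MA(infinity) weights, this gives
  gamma(k) - sum_i phi_i gamma(k-i) = c_k,
  c_k = sigma^2 * sum_{j=k..q} theta_j psi_{j-k}   (c_k = 0 for k > q),
using gamma(-m) = gamma(m).
Pure AR (q = 0): c_0 = sigma^2 = 3, c_k = 0 for k >= 1.
Equations for k = 0 and k = 1 (AR order 1):
  gamma(0) = phi_1 gamma(1) + c_0
  gamma(1) = phi_1 gamma(0) + c_1
Substituting the second into the first: gamma(0) (1 - phi_1^2) = c_0 + phi_1 c_1, so
  gamma(0) = c_0 / (1 - phi_1^2) = 3 / (1 - (-0.753)^2) = 3 / 0.432991 = 6.92855.
  gamma(1) = phi_1 gamma(0) = (-0.753)(6.92855) = -5.217199.
Therefore gamma(1) = -5.2172 (to 4 decimal places).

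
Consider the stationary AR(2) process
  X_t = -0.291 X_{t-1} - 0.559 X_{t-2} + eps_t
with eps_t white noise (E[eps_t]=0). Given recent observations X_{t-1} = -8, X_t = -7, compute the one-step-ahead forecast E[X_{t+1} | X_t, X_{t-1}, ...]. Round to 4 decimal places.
E[X_{t+1} \mid \mathcal F_t] = 6.5090

For an AR(p) model X_t = c + sum_i phi_i X_{t-i} + eps_t, the
one-step-ahead conditional mean is
  E[X_{t+1} | X_t, ...] = c + sum_i phi_i X_{t+1-i}.
Substitute known values:
  E[X_{t+1} | ...] = (-0.291) * (-7) + (-0.559) * (-8)
                   = 6.5090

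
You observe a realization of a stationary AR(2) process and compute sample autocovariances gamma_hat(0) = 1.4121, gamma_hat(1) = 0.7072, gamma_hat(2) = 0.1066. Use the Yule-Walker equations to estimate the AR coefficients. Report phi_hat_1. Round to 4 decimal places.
\hat\phi_{1} = 0.6180

The Yule-Walker equations for an AR(p) process read, in matrix form,
  Gamma_p phi = r_p,   with   (Gamma_p)_{ij} = gamma(|i - j|),
                       (r_p)_i = gamma(i),   i,j = 1..p.
Substitute the sample gammas (Toeplitz matrix and right-hand side of size 2):
  Gamma_p = [[1.4121, 0.7072], [0.7072, 1.4121]]
  r_p     = [0.7072, 0.1066]
Written out:
  1.4121 phi_1 + 0.7072 phi_2 = 0.7072
  0.7072 phi_1 + 1.4121 phi_2 = 0.1066
Solve by Cramer's rule:
  det = gamma(0)^2 - gamma(1)^2 = (1.4121)^2 - (0.7072)^2 = 1.99402641 - 0.50013184 = 1.49389457
  phi_hat_1 = [gamma(1) gamma(0) - gamma(1) gamma(2)] / det = [(0.7072)(1.4121) - (0.7072)(0.1066)] / 1.49389457 = 0.9232496 / 1.49389457 = 0.618
  phi_hat_2 = [gamma(0) gamma(2) - gamma(1)^2] / det = [(1.4121)(0.1066) - (0.7072)^2] / 1.49389457 = -0.34960198 / 1.49389457 = -0.234
So phi_hat = [0.6180, -0.2340].
Therefore phi_hat_1 = 0.6180.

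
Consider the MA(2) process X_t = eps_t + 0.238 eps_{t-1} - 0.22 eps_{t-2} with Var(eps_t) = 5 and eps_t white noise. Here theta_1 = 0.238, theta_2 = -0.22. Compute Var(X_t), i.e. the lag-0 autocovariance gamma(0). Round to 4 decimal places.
\gamma(0) = 5.5252

For an MA(q) process X_t = eps_t + sum_i theta_i eps_{t-i} with
Var(eps_t) = sigma^2, the variance is
  gamma(0) = sigma^2 * (1 + sum_i theta_i^2).
  sum_i theta_i^2 = (0.238)^2 + (-0.22)^2 = 0.056644 + 0.0484 = 0.105044.
  gamma(0) = 5 * (1 + 0.105044) = 5 * 1.105044 = 5.52522, which rounds to 5.5252.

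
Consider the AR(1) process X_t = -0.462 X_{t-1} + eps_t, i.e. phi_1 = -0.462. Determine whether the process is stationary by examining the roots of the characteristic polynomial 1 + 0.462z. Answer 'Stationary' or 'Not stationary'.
\text{Stationary}

The AR(p) characteristic polynomial is P(z) = 1 + 0.462z.
Stationarity requires all roots to lie outside the unit circle, i.e. |z| > 1 for every root.
This is linear in z: 1 + (0.462) z = 0  =>  z = -1/(0.462) = -2.164502,  |z| = 2.164502.
Moduli of all roots: 2.1645.
All moduli strictly greater than 1? Yes.
Verdict: Stationary.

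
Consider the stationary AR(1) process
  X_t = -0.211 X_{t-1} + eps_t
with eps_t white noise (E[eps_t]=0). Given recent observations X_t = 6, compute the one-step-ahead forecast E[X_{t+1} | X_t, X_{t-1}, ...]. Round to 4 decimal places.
E[X_{t+1} \mid \mathcal F_t] = -1.2660

For an AR(p) model X_t = c + sum_i phi_i X_{t-i} + eps_t, the
one-step-ahead conditional mean is
  E[X_{t+1} | X_t, ...] = c + sum_i phi_i X_{t+1-i}.
Substitute known values:
  E[X_{t+1} | ...] = (-0.211) * (6)
                   = -1.2660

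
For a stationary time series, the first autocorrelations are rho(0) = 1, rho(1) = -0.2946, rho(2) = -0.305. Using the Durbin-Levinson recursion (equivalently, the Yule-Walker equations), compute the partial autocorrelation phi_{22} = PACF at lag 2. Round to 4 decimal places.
\phi_{22} = -0.4290

The PACF at lag k is phi_{kk}, the last component of the solution
to the Yule-Walker system G_k phi = r_k where
  (G_k)_{ij} = rho(|i - j|), (r_k)_i = rho(i), i,j = 1..k.
Equivalently, Durbin-Levinson gives phi_{kk} iteratively:
  phi_{11} = rho(1)
  phi_{kk} = [rho(k) - sum_{j=1..k-1} phi_{k-1,j} rho(k-j)]
            / [1 - sum_{j=1..k-1} phi_{k-1,j} rho(j)],
  phi_{k,j} = phi_{k-1,j} - phi_{kk} phi_{k-1,k-j},  j = 1..k-1.
Step k = 1:
  phi_11 = rho(1) = -0.2946.
Step k = 2:
  phi_22 = [rho(2) - phi_11 rho(1)] / [1 - phi_11 rho(1)] = [-0.305 - (-0.2946)(-0.2946)] / [1 - (-0.2946)(-0.2946)]
         = -0.39178916 / 0.91321084 = -0.429.
Therefore phi_{22} = -0.4290.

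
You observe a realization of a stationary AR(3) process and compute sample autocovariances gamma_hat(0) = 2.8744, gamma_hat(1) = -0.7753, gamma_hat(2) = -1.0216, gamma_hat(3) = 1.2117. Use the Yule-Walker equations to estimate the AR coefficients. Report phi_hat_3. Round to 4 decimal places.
\hat\phi_{3} = 0.2150

The Yule-Walker equations for an AR(p) process read, in matrix form,
  Gamma_p phi = r_p,   with   (Gamma_p)_{ij} = gamma(|i - j|),
                       (r_p)_i = gamma(i),   i,j = 1..p.
Substitute the sample gammas (Toeplitz matrix and right-hand side of size 3):
  Gamma_p = [[2.8744, -0.7753, -1.0216], [-0.7753, 2.8744, -0.7753], [-1.0216, -0.7753, 2.8744]]
  r_p     = [-0.7753, -1.0216, 1.2117]
Written out (R1..R3):
  (R1) 2.8744 phi_1 - 0.7753 phi_2 - 1.0216 phi_3 = -0.7753
  (R2) -0.7753 phi_1 + 2.8744 phi_2 - 0.7753 phi_3 = -1.0216
  (R3) -1.0216 phi_1 - 0.7753 phi_2 + 2.8744 phi_3 = 1.2117
Gaussian elimination:
  R2 <- R2 - (-0.7753/2.8744) R1 = R2 - (-0.269726) R1:  2.665282 phi_2 - 1.050852 phi_3 = -1.230718
  R3 <- R3 - (-1.0216/2.8744) R1 = R3 - (-0.355413) R1:  -1.050852 phi_2 + 2.51131 phi_3 = 0.936148
  R3 <- R3 - (-1.050852/2.665282) R2 = R3 - (-0.394274) R2:  2.096986 phi_3 = 0.450907
Back-substitution:
  phi_hat_3 = 0.450907 / 2.096986 = 0.215026
  phi_hat_2 = (-1.230718 - (-1.050852)(0.215026)) / 2.665282 = -0.37698
  phi_hat_1 = (-0.7753 - (-0.7753)(-0.37698) - (-1.0216)(0.215026)) / 2.8744 = -0.294984
So phi_hat = [-0.2950, -0.3770, 0.2150].
Therefore phi_hat_3 = 0.2150.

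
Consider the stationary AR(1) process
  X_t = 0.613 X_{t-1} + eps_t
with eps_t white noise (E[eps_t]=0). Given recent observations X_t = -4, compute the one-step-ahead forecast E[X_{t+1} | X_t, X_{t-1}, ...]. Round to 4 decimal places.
E[X_{t+1} \mid \mathcal F_t] = -2.4520

For an AR(p) model X_t = c + sum_i phi_i X_{t-i} + eps_t, the
one-step-ahead conditional mean is
  E[X_{t+1} | X_t, ...] = c + sum_i phi_i X_{t+1-i}.
Substitute known values:
  E[X_{t+1} | ...] = (0.613) * (-4)
                   = -2.4520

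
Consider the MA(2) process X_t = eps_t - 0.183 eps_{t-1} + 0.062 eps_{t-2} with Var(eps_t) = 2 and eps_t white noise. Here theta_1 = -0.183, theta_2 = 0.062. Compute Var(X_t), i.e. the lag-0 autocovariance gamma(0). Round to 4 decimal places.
\gamma(0) = 2.0747

For an MA(q) process X_t = eps_t + sum_i theta_i eps_{t-i} with
Var(eps_t) = sigma^2, the variance is
  gamma(0) = sigma^2 * (1 + sum_i theta_i^2).
  sum_i theta_i^2 = (-0.183)^2 + (0.062)^2 = 0.033489 + 0.003844 = 0.037333.
  gamma(0) = 2 * (1 + 0.037333) = 2 * 1.037333 = 2.074666, which rounds to 2.0747.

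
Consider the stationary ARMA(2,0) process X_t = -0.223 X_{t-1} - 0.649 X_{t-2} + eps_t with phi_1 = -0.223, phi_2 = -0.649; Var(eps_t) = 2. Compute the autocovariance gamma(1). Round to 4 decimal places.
\gamma(1) = -0.4760

Multiply the model equation by X_{t-k} and take expectations. With theta_0 = psi_0 = 1 and psi_j the MA(infinity) weights, this gives
  gamma(k) - sum_i phi_i gamma(k-i) = c_k,
  c_k = sigma^2 * sum_{j=k..q} theta_j psi_{j-k}   (c_k = 0 for k > q),
using gamma(-m) = gamma(m).
Pure AR (q = 0): c_0 = sigma^2 = 2, c_k = 0 for k >= 1.
Equations for k = 0, 1, 2 (AR order 2, c_2 = 0):
  (E0) gamma(0) = phi_1 gamma(1) + phi_2 gamma(2) + c_0
  (E1) gamma(1) = phi_1 gamma(0) + phi_2 gamma(1) + c_1
  (E2) gamma(2) = phi_1 gamma(1) + phi_2 gamma(0)
From (E1): gamma(1) = A gamma(0) + B with
  A = phi_1 / (1 - phi_2) = -0.223 / 1.649 = -0.135233,   B = c_1 / (1 - phi_2) = 0 / 1.649 = 0.
Insert (E2) into (E0): gamma(0) (1 - phi_2^2) = phi_1 (1 + phi_2) gamma(1) + c_0.
  phi_1 (1 + phi_2) = (-0.223)(0.351) = -0.078273,   1 - phi_2^2 = 0.578799.
Replace gamma(1) by A gamma(0) + B and collect gamma(0):
  gamma(0) [0.578799 - (-0.078273)(-0.135233)] = c_0 = 2
  gamma(0) * 0.568214 = 2
  gamma(0) = 2 / 0.568214 = 3.519801.
  gamma(1) = A gamma(0) = (-0.135233)(3.519801) = -0.475995.
Therefore gamma(1) = -0.4760 (to 4 decimal places).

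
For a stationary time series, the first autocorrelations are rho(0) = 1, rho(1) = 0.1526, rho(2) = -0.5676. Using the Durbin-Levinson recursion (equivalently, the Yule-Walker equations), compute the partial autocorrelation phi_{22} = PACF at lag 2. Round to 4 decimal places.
\phi_{22} = -0.6050

The PACF at lag k is phi_{kk}, the last component of the solution
to the Yule-Walker system G_k phi = r_k where
  (G_k)_{ij} = rho(|i - j|), (r_k)_i = rho(i), i,j = 1..k.
Equivalently, Durbin-Levinson gives phi_{kk} iteratively:
  phi_{11} = rho(1)
  phi_{kk} = [rho(k) - sum_{j=1..k-1} phi_{k-1,j} rho(k-j)]
            / [1 - sum_{j=1..k-1} phi_{k-1,j} rho(j)],
  phi_{k,j} = phi_{k-1,j} - phi_{kk} phi_{k-1,k-j},  j = 1..k-1.
Step k = 1:
  phi_11 = rho(1) = 0.1526.
Step k = 2:
  phi_22 = [rho(2) - phi_11 rho(1)] / [1 - phi_11 rho(1)] = [-0.5676 - (0.1526)(0.1526)] / [1 - (0.1526)(0.1526)]
         = -0.59088676 / 0.97671324 = -0.605.
Therefore phi_{22} = -0.6050.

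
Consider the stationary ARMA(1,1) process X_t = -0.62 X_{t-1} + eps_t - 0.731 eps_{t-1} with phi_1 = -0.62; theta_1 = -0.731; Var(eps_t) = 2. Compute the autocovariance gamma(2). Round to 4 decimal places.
\gamma(2) = 3.9547

Multiply the model equation by X_{t-k} and take expectations. With theta_0 = psi_0 = 1 and psi_j the MA(infinity) weights, this gives
  gamma(k) - sum_i phi_i gamma(k-i) = c_k,
  c_k = sigma^2 * sum_{j=k..q} theta_j psi_{j-k}   (c_k = 0 for k > q),
using gamma(-m) = gamma(m).
psi-weights needed (psi_j = theta_j + sum_i phi_i psi_{j-i}):
  psi_1 = theta_1 + phi_1 = -0.731 + (-0.62) = -1.351
Right-hand sides:
  c_0 = sigma^2 (1 + theta_1 psi_1) = 2 * (1 + (-0.731)(-1.351)) = 2 * 1.987581 = 3.975162
  c_1 = sigma^2 theta_1 = 2 * (-0.731) = -1.462
  c_2 = 0
Equations for k = 0 and k = 1 (AR order 1):
  gamma(0) = phi_1 gamma(1) + c_0
  gamma(1) = phi_1 gamma(0) + c_1
Substituting the second into the first: gamma(0) (1 - phi_1^2) = c_0 + phi_1 c_1, so
  gamma(0) = (c_0 + phi_1 c_1) / (1 - phi_1^2) = (3.975162 + (-0.62)(-1.462)) / (1 - (-0.62)^2) = 4.881602 / 0.6156 = 7.929828.
  gamma(1) = phi_1 gamma(0) + c_1 = (-0.62)(7.929828) + (-1.462) = -6.378493.
For k = 2 (> q): gamma(2) = phi_1 gamma(1) = (-0.62)(-6.378493) = 3.954666.
Therefore gamma(2) = 3.9547 (to 4 decimal places).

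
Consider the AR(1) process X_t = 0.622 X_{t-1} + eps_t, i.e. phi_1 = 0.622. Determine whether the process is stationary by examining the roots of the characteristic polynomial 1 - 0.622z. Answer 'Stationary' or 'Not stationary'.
\text{Stationary}

The AR(p) characteristic polynomial is P(z) = 1 - 0.622z.
Stationarity requires all roots to lie outside the unit circle, i.e. |z| > 1 for every root.
This is linear in z: 1 + (-0.622) z = 0  =>  z = -1/(-0.622) = 1.607717,  |z| = 1.607717.
Moduli of all roots: 1.6077.
All moduli strictly greater than 1? Yes.
Verdict: Stationary.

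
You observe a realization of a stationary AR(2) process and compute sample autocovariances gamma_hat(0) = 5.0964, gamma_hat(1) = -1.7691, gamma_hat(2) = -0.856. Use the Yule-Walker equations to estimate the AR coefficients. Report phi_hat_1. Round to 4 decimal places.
\hat\phi_{1} = -0.4610

The Yule-Walker equations for an AR(p) process read, in matrix form,
  Gamma_p phi = r_p,   with   (Gamma_p)_{ij} = gamma(|i - j|),
                       (r_p)_i = gamma(i),   i,j = 1..p.
Substitute the sample gammas (Toeplitz matrix and right-hand side of size 2):
  Gamma_p = [[5.0964, -1.7691], [-1.7691, 5.0964]]
  r_p     = [-1.7691, -0.856]
Written out:
  5.0964 phi_1 - 1.7691 phi_2 = -1.7691
  -1.7691 phi_1 + 5.0964 phi_2 = -0.856
Solve by Cramer's rule:
  det = gamma(0)^2 - gamma(1)^2 = (5.0964)^2 - (-1.7691)^2 = 25.97329296 - 3.12971481 = 22.84357815
  phi_hat_1 = [gamma(1) gamma(0) - gamma(1) gamma(2)] / det = [(-1.7691)(5.0964) - (-1.7691)(-0.856)] / 22.84357815 = -10.53039084 / 22.84357815 = -0.461
  phi_hat_2 = [gamma(0) gamma(2) - gamma(1)^2] / det = [(5.0964)(-0.856) - (-1.7691)^2] / 22.84357815 = -7.49223321 / 22.84357815 = -0.328
So phi_hat = [-0.4610, -0.3280].
Therefore phi_hat_1 = -0.4610.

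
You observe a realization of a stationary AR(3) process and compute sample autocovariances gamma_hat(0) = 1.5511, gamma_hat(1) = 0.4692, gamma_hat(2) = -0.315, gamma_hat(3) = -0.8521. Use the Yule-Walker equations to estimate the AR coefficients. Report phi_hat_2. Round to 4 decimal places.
\hat\phi_{2} = -0.1420

The Yule-Walker equations for an AR(p) process read, in matrix form,
  Gamma_p phi = r_p,   with   (Gamma_p)_{ij} = gamma(|i - j|),
                       (r_p)_i = gamma(i),   i,j = 1..p.
Substitute the sample gammas (Toeplitz matrix and right-hand side of size 3):
  Gamma_p = [[1.5511, 0.4692, -0.315], [0.4692, 1.5511, 0.4692], [-0.315, 0.4692, 1.5511]]
  r_p     = [0.4692, -0.315, -0.8521]
Written out (R1..R3):
  (R1) 1.5511 phi_1 + 0.4692 phi_2 - 0.315 phi_3 = 0.4692
  (R2) 0.4692 phi_1 + 1.5511 phi_2 + 0.4692 phi_3 = -0.315
  (R3) -0.315 phi_1 + 0.4692 phi_2 + 1.5511 phi_3 = -0.8521
Gaussian elimination:
  R2 <- R2 - (0.4692/1.5511) R1 = R2 - (0.302495) R1:  1.409169 phi_2 + 0.564486 phi_3 = -0.456931
  R3 <- R3 - (-0.315/1.5511) R1 = R3 - (-0.203082) R1:  0.564486 phi_2 + 1.487129 phi_3 = -0.756814
  R3 <- R3 - (0.564486/1.409169) R2 = R3 - (0.400581) R2:  1.261007 phi_3 = -0.573777
Back-substitution:
  phi_hat_3 = -0.573777 / 1.261007 = -0.455014
  phi_hat_2 = (-0.456931 - (0.564486)(-0.455014)) / 1.409169 = -0.141985
  phi_hat_1 = (0.4692 - (0.4692)(-0.141985) - (-0.315)(-0.455014)) / 1.5511 = 0.25304
So phi_hat = [0.2530, -0.1420, -0.4550].
Therefore phi_hat_2 = -0.1420.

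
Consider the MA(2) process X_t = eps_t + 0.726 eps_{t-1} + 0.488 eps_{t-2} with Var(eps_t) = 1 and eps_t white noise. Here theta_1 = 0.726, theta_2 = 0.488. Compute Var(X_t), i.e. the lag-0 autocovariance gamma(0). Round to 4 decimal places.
\gamma(0) = 1.7652

For an MA(q) process X_t = eps_t + sum_i theta_i eps_{t-i} with
Var(eps_t) = sigma^2, the variance is
  gamma(0) = sigma^2 * (1 + sum_i theta_i^2).
  sum_i theta_i^2 = (0.726)^2 + (0.488)^2 = 0.527076 + 0.238144 = 0.76522.
  gamma(0) = 1 * (1 + 0.76522) = 1 * 1.76522 = 1.76522, which rounds to 1.7652.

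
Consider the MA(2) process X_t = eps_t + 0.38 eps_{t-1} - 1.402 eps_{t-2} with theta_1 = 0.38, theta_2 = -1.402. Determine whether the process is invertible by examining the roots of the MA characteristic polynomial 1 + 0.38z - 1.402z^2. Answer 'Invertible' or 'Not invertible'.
\text{Not invertible}

The MA(q) characteristic polynomial is P(z) = 1 + 0.38z - 1.402z^2.
Invertibility requires all roots to lie outside the unit circle, i.e. |z| > 1 for every root.
Set 1 + (0.38) z + (-1.402) z^2 = 0, i.e. a z^2 + b z + c = 0 with a = -1.402, b = 0.38, c = 1.
Discriminant D = b^2 - 4ac = (0.38)^2 - 4*(-1.402)*1 = 0.1444 - (-5.608) = 5.7524.
D >= 0, so the roots are real: z = (-b +/- sqrt(D)) / (2a) = (-0.38 +/- 2.398416) / (-2.804).
  z_1 = (-0.38 + 2.398416) / (-2.804) = -0.7198,   |z_1| = 0.7198.
  z_2 = (-0.38 - 2.398416) / (-2.804) = 0.9909,   |z_2| = 0.9909.
Moduli of all roots: 0.7198, 0.9909.
All moduli strictly greater than 1? No.
Verdict: Not invertible.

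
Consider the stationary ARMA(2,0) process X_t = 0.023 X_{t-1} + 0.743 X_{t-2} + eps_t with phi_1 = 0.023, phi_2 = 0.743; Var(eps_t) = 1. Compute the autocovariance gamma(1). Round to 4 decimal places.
\gamma(1) = 0.2014

Multiply the model equation by X_{t-k} and take expectations. With theta_0 = psi_0 = 1 and psi_j the MA(infinity) weights, this gives
  gamma(k) - sum_i phi_i gamma(k-i) = c_k,
  c_k = sigma^2 * sum_{j=k..q} theta_j psi_{j-k}   (c_k = 0 for k > q),
using gamma(-m) = gamma(m).
Pure AR (q = 0): c_0 = sigma^2 = 1, c_k = 0 for k >= 1.
Equations for k = 0, 1, 2 (AR order 2, c_2 = 0):
  (E0) gamma(0) = phi_1 gamma(1) + phi_2 gamma(2) + c_0
  (E1) gamma(1) = phi_1 gamma(0) + phi_2 gamma(1) + c_1
  (E2) gamma(2) = phi_1 gamma(1) + phi_2 gamma(0)
From (E1): gamma(1) = A gamma(0) + B with
  A = phi_1 / (1 - phi_2) = 0.023 / 0.257 = 0.089494,   B = c_1 / (1 - phi_2) = 0 / 0.257 = 0.
Insert (E2) into (E0): gamma(0) (1 - phi_2^2) = phi_1 (1 + phi_2) gamma(1) + c_0.
  phi_1 (1 + phi_2) = (0.023)(1.743) = 0.040089,   1 - phi_2^2 = 0.447951.
Replace gamma(1) by A gamma(0) + B and collect gamma(0):
  gamma(0) [0.447951 - (0.040089)(0.089494)] = c_0 = 1
  gamma(0) * 0.444363 = 1
  gamma(0) = 1 / 0.444363 = 2.250411.
  gamma(1) = A gamma(0) = (0.089494)(2.250411) = 0.201399.
Therefore gamma(1) = 0.2014 (to 4 decimal places).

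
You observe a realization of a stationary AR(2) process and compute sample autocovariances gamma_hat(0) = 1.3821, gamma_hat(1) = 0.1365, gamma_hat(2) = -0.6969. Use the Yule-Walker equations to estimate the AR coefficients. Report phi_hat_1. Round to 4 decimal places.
\hat\phi_{1} = 0.1500

The Yule-Walker equations for an AR(p) process read, in matrix form,
  Gamma_p phi = r_p,   with   (Gamma_p)_{ij} = gamma(|i - j|),
                       (r_p)_i = gamma(i),   i,j = 1..p.
Substitute the sample gammas (Toeplitz matrix and right-hand side of size 2):
  Gamma_p = [[1.3821, 0.1365], [0.1365, 1.3821]]
  r_p     = [0.1365, -0.6969]
Written out:
  1.3821 phi_1 + 0.1365 phi_2 = 0.1365
  0.1365 phi_1 + 1.3821 phi_2 = -0.6969
Solve by Cramer's rule:
  det = gamma(0)^2 - gamma(1)^2 = (1.3821)^2 - (0.1365)^2 = 1.91020041 - 0.01863225 = 1.89156816
  phi_hat_1 = [gamma(1) gamma(0) - gamma(1) gamma(2)] / det = [(0.1365)(1.3821) - (0.1365)(-0.6969)] / 1.89156816 = 0.2837835 / 1.89156816 = 0.15
  phi_hat_2 = [gamma(0) gamma(2) - gamma(1)^2] / det = [(1.3821)(-0.6969) - (0.1365)^2] / 1.89156816 = -0.98181774 / 1.89156816 = -0.519
So phi_hat = [0.1500, -0.5190].
Therefore phi_hat_1 = 0.1500.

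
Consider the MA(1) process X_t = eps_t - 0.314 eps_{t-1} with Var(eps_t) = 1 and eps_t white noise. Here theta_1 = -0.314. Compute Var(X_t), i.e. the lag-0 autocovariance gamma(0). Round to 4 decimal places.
\gamma(0) = 1.0986

For an MA(q) process X_t = eps_t + sum_i theta_i eps_{t-i} with
Var(eps_t) = sigma^2, the variance is
  gamma(0) = sigma^2 * (1 + sum_i theta_i^2).
  sum_i theta_i^2 = (-0.314)^2 = 0.098596.
  gamma(0) = 1 * (1 + 0.098596) = 1 * 1.098596 = 1.098596, which rounds to 1.0986.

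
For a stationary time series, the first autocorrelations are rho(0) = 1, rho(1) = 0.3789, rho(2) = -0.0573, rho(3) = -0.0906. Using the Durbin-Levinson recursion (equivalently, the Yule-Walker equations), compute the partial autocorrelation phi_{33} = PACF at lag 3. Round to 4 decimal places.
\phi_{33} = 0.0310

The PACF at lag k is phi_{kk}, the last component of the solution
to the Yule-Walker system G_k phi = r_k where
  (G_k)_{ij} = rho(|i - j|), (r_k)_i = rho(i), i,j = 1..k.
Equivalently, Durbin-Levinson gives phi_{kk} iteratively:
  phi_{11} = rho(1)
  phi_{kk} = [rho(k) - sum_{j=1..k-1} phi_{k-1,j} rho(k-j)]
            / [1 - sum_{j=1..k-1} phi_{k-1,j} rho(j)],
  phi_{k,j} = phi_{k-1,j} - phi_{kk} phi_{k-1,k-j},  j = 1..k-1.
Step k = 1:
  phi_11 = rho(1) = 0.3789.
Step k = 2:
  phi_22 = [rho(2) - phi_11 rho(1)] / [1 - phi_11 rho(1)] = [-0.0573 - (0.3789)(0.3789)] / [1 - (0.3789)(0.3789)]
         = -0.20086521 / 0.85643479 = -0.234536.
  Update: phi_21 = phi_11 - phi_22 phi_11 = 0.3789 - (-0.234536)(0.3789) = 0.467766.
Step k = 3:
  phi_33 = [rho(3) - phi_21 rho(2) - phi_22 rho(1)] / [1 - phi_21 rho(1) - phi_22 rho(2)]
    numerator   = -0.0906 - (0.467766)(-0.0573) - (-0.234536)(0.3789) = 0.02506886
    denominator = 1 - (0.467766)(0.3789) - (-0.234536)(-0.0573) = 0.80932457
  phi_33 = 0.02506886 / 0.80932457 = 0.031.
Therefore phi_{33} = 0.0310.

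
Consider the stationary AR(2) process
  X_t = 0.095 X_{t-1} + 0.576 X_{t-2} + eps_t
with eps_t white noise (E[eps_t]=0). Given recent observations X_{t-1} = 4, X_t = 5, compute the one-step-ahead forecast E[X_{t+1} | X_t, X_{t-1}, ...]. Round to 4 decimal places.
E[X_{t+1} \mid \mathcal F_t] = 2.7790

For an AR(p) model X_t = c + sum_i phi_i X_{t-i} + eps_t, the
one-step-ahead conditional mean is
  E[X_{t+1} | X_t, ...] = c + sum_i phi_i X_{t+1-i}.
Substitute known values:
  E[X_{t+1} | ...] = (0.095) * (5) + (0.576) * (4)
                   = 2.7790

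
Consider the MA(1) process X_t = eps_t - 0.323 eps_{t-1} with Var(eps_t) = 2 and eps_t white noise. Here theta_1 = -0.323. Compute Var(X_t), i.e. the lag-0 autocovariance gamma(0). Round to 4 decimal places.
\gamma(0) = 2.2087

For an MA(q) process X_t = eps_t + sum_i theta_i eps_{t-i} with
Var(eps_t) = sigma^2, the variance is
  gamma(0) = sigma^2 * (1 + sum_i theta_i^2).
  sum_i theta_i^2 = (-0.323)^2 = 0.104329.
  gamma(0) = 2 * (1 + 0.104329) = 2 * 1.104329 = 2.208658, which rounds to 2.2087.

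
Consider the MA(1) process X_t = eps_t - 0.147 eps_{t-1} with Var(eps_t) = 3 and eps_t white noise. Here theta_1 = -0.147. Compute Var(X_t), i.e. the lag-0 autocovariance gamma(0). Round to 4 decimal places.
\gamma(0) = 3.0648

For an MA(q) process X_t = eps_t + sum_i theta_i eps_{t-i} with
Var(eps_t) = sigma^2, the variance is
  gamma(0) = sigma^2 * (1 + sum_i theta_i^2).
  sum_i theta_i^2 = (-0.147)^2 = 0.021609.
  gamma(0) = 3 * (1 + 0.021609) = 3 * 1.021609 = 3.064827, which rounds to 3.0648.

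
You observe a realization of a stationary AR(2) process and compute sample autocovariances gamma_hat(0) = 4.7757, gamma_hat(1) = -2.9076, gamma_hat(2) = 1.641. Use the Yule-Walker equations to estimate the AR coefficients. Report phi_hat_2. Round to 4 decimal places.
\hat\phi_{2} = -0.0430

The Yule-Walker equations for an AR(p) process read, in matrix form,
  Gamma_p phi = r_p,   with   (Gamma_p)_{ij} = gamma(|i - j|),
                       (r_p)_i = gamma(i),   i,j = 1..p.
Substitute the sample gammas (Toeplitz matrix and right-hand side of size 2):
  Gamma_p = [[4.7757, -2.9076], [-2.9076, 4.7757]]
  r_p     = [-2.9076, 1.641]
Written out:
  4.7757 phi_1 - 2.9076 phi_2 = -2.9076
  -2.9076 phi_1 + 4.7757 phi_2 = 1.641
Solve by Cramer's rule:
  det = gamma(0)^2 - gamma(1)^2 = (4.7757)^2 - (-2.9076)^2 = 22.80731049 - 8.45413776 = 14.35317273
  phi_hat_1 = [gamma(1) gamma(0) - gamma(1) gamma(2)] / det = [(-2.9076)(4.7757) - (-2.9076)(1.641)] / 14.35317273 = -9.11445372 / 14.35317273 = -0.635
  phi_hat_2 = [gamma(0) gamma(2) - gamma(1)^2] / det = [(4.7757)(1.641) - (-2.9076)^2] / 14.35317273 = -0.61721406 / 14.35317273 = -0.043
So phi_hat = [-0.6350, -0.0430].
Therefore phi_hat_2 = -0.0430.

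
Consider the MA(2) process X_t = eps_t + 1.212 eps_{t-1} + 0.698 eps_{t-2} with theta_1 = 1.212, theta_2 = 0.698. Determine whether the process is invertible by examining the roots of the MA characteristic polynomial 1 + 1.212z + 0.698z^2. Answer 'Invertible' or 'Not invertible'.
\text{Invertible}

The MA(q) characteristic polynomial is P(z) = 1 + 1.212z + 0.698z^2.
Invertibility requires all roots to lie outside the unit circle, i.e. |z| > 1 for every root.
Set 1 + (1.212) z + (0.698) z^2 = 0, i.e. a z^2 + b z + c = 0 with a = 0.698, b = 1.212, c = 1.
Discriminant D = b^2 - 4ac = (1.212)^2 - 4*(0.698)*1 = 1.468944 - (2.792) = -1.323056.
D < 0, so the roots are the complex-conjugate pair z = (-b +/- i sqrt(-D)) / (2a) = -0.8682 +/- 0.824i.
For a conjugate pair |z|^2 = z * conj(z) = (product of roots) = c/a = 1/(0.698) = 1.432665, so |z| = sqrt(1.432665) = 1.1969 for both roots.
Moduli of all roots: 1.1969, 1.1969.
All moduli strictly greater than 1? Yes.
Verdict: Invertible.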